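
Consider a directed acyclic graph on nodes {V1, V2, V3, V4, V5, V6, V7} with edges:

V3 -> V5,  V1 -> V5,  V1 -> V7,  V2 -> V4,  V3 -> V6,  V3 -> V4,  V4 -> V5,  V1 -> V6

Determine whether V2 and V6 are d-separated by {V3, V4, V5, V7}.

Enumerating the 4 paths from V2 to V6 and testing each for blocking by {V3, V4, V5, V7}:
  1. V2 → V4 → V5 ← V1 → V6 — V4:chain[blocks]; V5:collider[open]; V1:fork[open] ⇒ blocked
  2. V2 → V4 → V5 ← V3 → V6 — V4:chain[blocks]; V5:collider[open]; V3:fork[blocks] ⇒ blocked
  3. V2 → V4 ← V3 → V6 — V4:collider[open]; V3:fork[blocks] ⇒ blocked
  4. V2 → V4 ← V3 → V5 ← V1 → V6 — V4:collider[open]; V3:fork[blocks]; V5:collider[open]; V1:fork[open] ⇒ blocked
Since every path is blocked, d-separation holds.

Yes — V2 and V6 are d-separated given {V3, V4, V5, V7}.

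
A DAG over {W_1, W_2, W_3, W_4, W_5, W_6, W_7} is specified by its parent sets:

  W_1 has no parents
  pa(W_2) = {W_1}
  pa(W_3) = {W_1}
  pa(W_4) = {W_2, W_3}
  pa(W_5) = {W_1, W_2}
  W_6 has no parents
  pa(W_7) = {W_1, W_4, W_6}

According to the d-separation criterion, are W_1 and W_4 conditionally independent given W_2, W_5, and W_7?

Enumerating the 4 paths from W_1 to W_4 and testing each for blocking by {W_2, W_5, W_7}:
Path 1: W_1 → W_5 ← W_2 → W_4
  W_2 is a fork here and W_2 is conditioned on, so the path is blocked at W_2.
Path 2: W_1 → W_7 ← W_4
  W_7 is a collider and W_7 is conditioned on, which opens it — no node blocks this path, so it is active.
Path 3: W_1 → W_2 → W_4
  W_2 is a chain here and W_2 is conditioned on, so the path is blocked at W_2.
Path 4: W_1 → W_3 → W_4
  W_3 is a chain and W_3 is not conditioned on — no node blocks this path, so it is active.
Since the path W_1 → W_7 ← W_4 is active, W_1 and W_4 are not d-separated given {W_2, W_5, W_7}.

No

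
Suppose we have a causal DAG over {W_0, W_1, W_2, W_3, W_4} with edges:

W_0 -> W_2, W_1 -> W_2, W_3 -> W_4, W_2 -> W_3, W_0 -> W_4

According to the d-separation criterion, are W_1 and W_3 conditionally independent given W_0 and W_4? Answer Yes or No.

Enumerating the 2 paths from W_1 to W_3 and testing each for blocking by {W_0, W_4}:
Path 1: W_1 → W_2 → W_3
  W_2 is a chain and W_2 is not conditioned on — no node blocks this path, so it is active.
Path 2: W_1 → W_2 ← W_0 → W_4 ← W_3
  W_0 is a fork here and W_0 is conditioned on, so the path is blocked at W_0.
Since the path W_1 → W_2 → W_3 is active, W_1 and W_3 are not d-separated given {W_0, W_4}.

No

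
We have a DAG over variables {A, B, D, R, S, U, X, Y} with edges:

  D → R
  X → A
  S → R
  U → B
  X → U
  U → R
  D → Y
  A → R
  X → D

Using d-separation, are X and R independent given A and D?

There are 3 undirected paths between X and R; checking each against the conditioning set {A, D}:
Path 1: X → U → R
  U is a chain and U is not conditioned on — no node blocks this path, so it is active.
Path 2: X → D → R
  D is a chain here and D is conditioned on, so the path is blocked at D.
Path 3: X → A → R
  A is a chain here and A is conditioned on, so the path is blocked at A.
At least one path is unblocked, so d-separation fails.

No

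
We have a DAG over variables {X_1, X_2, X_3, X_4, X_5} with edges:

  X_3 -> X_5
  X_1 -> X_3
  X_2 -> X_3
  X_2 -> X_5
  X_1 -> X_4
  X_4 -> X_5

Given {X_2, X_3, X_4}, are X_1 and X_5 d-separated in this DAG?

Enumerating the 3 paths from X_1 to X_5 and testing each for blocking by {X_2, X_3, X_4}:
Path 1: X_1 → X_4 → X_5
  X_4 is a chain here and X_4 is conditioned on, so the path is blocked at X_4.
Path 2: X_1 → X_3 ← X_2 → X_5
  X_2 is a fork here and X_2 is conditioned on, so the path is blocked at X_2.
Path 3: X_1 → X_3 → X_5
  X_3 is a chain here and X_3 is conditioned on, so the path is blocked at X_3.
All paths are blocked; X_1 ⊥ X_5 | {X_2, X_3, X_4} holds.

Yes — X_1 and X_5 are d-separated given {X_2, X_3, X_4}.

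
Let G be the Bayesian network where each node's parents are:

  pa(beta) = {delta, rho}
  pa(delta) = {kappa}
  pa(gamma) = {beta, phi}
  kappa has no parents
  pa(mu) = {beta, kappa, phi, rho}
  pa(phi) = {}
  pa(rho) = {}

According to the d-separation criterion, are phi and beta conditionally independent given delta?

4 paths connect phi and beta; each must be blocked for d-separation to hold:
Path 1: phi → mu ← kappa → delta → beta
  mu is a collider here and neither mu nor any of its descendants is conditioned on, so the collider stays closed — the path is blocked at mu.
Path 2: phi → mu ← beta
  mu is a collider here and neither mu nor any of its descendants is conditioned on, so the collider stays closed — the path is blocked at mu.
Path 3: phi → mu ← rho → beta
  mu is a collider here and neither mu nor any of its descendants is conditioned on, so the collider stays closed — the path is blocked at mu.
Path 4: phi → gamma ← beta
  gamma is a collider here and neither gamma nor any of its descendants is conditioned on, so the collider stays closed — the path is blocked at gamma.
Since every path is blocked, d-separation holds.

Yes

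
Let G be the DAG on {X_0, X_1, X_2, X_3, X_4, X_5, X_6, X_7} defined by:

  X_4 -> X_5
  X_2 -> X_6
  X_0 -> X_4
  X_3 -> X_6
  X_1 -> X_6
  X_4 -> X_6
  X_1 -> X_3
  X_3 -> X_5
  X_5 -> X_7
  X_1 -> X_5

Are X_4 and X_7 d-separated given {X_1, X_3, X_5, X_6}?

5 paths connect X_4 and X_7; each must be blocked for d-separation to hold:
Path 1: X_4 → X_6 ← X_1 → X_5 → X_7
  X_1 is a fork here and X_1 is conditioned on, so the path is blocked at X_1.
Path 2: X_4 → X_6 ← X_1 → X_3 → X_5 → X_7
  X_1 is a fork here and X_1 is conditioned on, so the path is blocked at X_1.
Path 3: X_4 → X_6 ← X_3 ← X_1 → X_5 → X_7
  X_3 is a chain here and X_3 is conditioned on, so the path is blocked at X_3.
Path 4: X_4 → X_6 ← X_3 → X_5 → X_7
  X_3 is a fork here and X_3 is conditioned on, so the path is blocked at X_3.
Path 5: X_4 → X_5 → X_7
  X_5 is a chain here and X_5 is conditioned on, so the path is blocked at X_5.
All paths are blocked; X_4 ⊥ X_7 | {X_1, X_3, X_5, X_6} holds.

Yes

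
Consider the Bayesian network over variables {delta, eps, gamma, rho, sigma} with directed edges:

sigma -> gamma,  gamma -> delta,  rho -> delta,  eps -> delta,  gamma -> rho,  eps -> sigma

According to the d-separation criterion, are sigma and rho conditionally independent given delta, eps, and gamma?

There are 4 undirected paths between sigma and rho; checking each against the conditioning set {delta, eps, gamma}:
Path 1: sigma → gamma → delta ← rho
  gamma is a chain here and gamma is conditioned on, so the path is blocked at gamma.
Path 2: sigma → gamma → rho
  gamma is a chain here and gamma is conditioned on, so the path is blocked at gamma.
Path 3: sigma ← eps → delta ← rho
  eps is a fork here and eps is conditioned on, so the path is blocked at eps.
Path 4: sigma ← eps → delta ← gamma → rho
  eps is a fork here and eps is conditioned on, so the path is blocked at eps.
All paths are blocked; sigma ⊥ rho | {delta, eps, gamma} holds.

Yes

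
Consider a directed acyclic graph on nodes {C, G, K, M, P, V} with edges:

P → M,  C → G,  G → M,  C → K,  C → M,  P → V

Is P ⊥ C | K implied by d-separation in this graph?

Yes

We examine all 2 paths between P and C:
  1. P → M ← G ← C — M:collider[blocks]; G:chain[open] ⇒ blocked
  2. P → M ← C — M:collider[blocks] ⇒ blocked
All paths are blocked; P ⊥ C | {K} holds.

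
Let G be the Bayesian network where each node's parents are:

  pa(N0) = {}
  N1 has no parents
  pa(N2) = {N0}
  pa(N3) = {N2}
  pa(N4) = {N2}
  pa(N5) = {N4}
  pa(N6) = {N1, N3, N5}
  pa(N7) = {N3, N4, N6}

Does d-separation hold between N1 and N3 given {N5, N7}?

5 paths connect N1 and N3; each must be blocked for d-separation to hold:
Path 1: N1 → N6 ← N3
  N6 is a collider and its descendant N7 is conditioned on, which opens it — no node blocks this path, so it is active.
Path 2: N1 → N6 → N7 ← N4 ← N2 → N3
  N6 is a chain and N6 is not conditioned on; N7 is a collider and N7 is conditioned on, which opens it; N4 is a chain and N4 is not conditioned on; N2 is a fork and N2 is not conditioned on — no node blocks this path, so it is active.
Path 3: N1 → N6 → N7 ← N3
  N6 is a chain and N6 is not conditioned on; N7 is a collider and N7 is conditioned on, which opens it — no node blocks this path, so it is active.
Path 4: N1 → N6 ← N5 ← N4 → N7 ← N3
  N5 is a chain here and N5 is conditioned on, so the path is blocked at N5.
Path 5: N1 → N6 ← N5 ← N4 ← N2 → N3
  N5 is a chain here and N5 is conditioned on, so the path is blocked at N5.
At least one path is unblocked, so d-separation fails.

No — N1 and N3 are not d-separated given {N5, N7}.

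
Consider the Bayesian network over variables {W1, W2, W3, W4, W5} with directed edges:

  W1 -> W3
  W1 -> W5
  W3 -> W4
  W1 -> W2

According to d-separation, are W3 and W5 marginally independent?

There is one path between W3 and W5:
  1. W3 ← W1 → W5 — W1:fork[open] ⇒ active
At least one path is unblocked, so d-separation fails.

No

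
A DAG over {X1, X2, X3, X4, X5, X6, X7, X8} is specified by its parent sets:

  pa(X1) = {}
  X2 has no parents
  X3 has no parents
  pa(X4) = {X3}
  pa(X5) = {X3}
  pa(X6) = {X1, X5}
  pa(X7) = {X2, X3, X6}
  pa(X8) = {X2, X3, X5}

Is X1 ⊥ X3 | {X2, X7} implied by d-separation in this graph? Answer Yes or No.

No

We examine all 6 paths between X1 and X3:
Path 1: X1 → X6 ← X5 → X8 ← X2 → X7 ← X3
  X8 is a collider here and neither X8 nor any of its descendants is conditioned on, so the collider stays closed — the path is blocked at X8.
Path 2: X1 → X6 ← X5 → X8 ← X3
  X8 is a collider here and neither X8 nor any of its descendants is conditioned on, so the collider stays closed — the path is blocked at X8.
Path 3: X1 → X6 ← X5 ← X3
  X6 is a collider and its descendant X7 is conditioned on, which opens it; X5 is a chain and X5 is not conditioned on — no node blocks this path, so it is active.
Path 4: X1 → X6 → X7 ← X2 → X8 ← X5 ← X3
  X2 is a fork here and X2 is conditioned on, so the path is blocked at X2.
Path 5: X1 → X6 → X7 ← X2 → X8 ← X3
  X2 is a fork here and X2 is conditioned on, so the path is blocked at X2.
Path 6: X1 → X6 → X7 ← X3
  X6 is a chain and X6 is not conditioned on; X7 is a collider and X7 is conditioned on, which opens it — no node blocks this path, so it is active.
Because an active path exists, X1 and X3 are not d-separated.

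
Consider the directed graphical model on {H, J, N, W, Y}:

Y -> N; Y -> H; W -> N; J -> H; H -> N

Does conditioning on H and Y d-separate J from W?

Yes

Enumerating the 2 paths from J to W and testing each for blocking by {H, Y}:
  1. J → H ← Y → N ← W — H:collider[open]; Y:fork[blocks]; N:collider[blocks] ⇒ blocked
  2. J → H → N ← W — H:chain[blocks]; N:collider[blocks] ⇒ blocked
All paths are blocked; J ⊥ W | {H, Y} holds.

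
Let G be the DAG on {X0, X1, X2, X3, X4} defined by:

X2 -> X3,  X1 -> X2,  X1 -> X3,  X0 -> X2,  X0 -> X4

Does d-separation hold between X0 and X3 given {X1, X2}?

2 paths connect X0 and X3; each must be blocked for d-separation to hold:
  1. X0 → X2 → X3 — X2:chain[blocks] ⇒ blocked
  2. X0 → X2 ← X1 → X3 — X2:collider[open]; X1:fork[blocks] ⇒ blocked
Every path is blocked, so X0 and X3 are d-separated given {X1, X2}.

Yes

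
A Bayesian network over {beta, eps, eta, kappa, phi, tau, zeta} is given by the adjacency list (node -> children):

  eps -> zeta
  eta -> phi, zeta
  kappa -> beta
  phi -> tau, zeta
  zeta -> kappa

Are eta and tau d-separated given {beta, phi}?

Enumerating the 2 paths from eta to tau and testing each for blocking by {beta, phi}:
  1. eta → zeta ← phi → tau — zeta:collider[open]; phi:fork[blocks] ⇒ blocked
  2. eta → phi → tau — phi:chain[blocks] ⇒ blocked
Since every path is blocked, d-separation holds.

Yes — eta and tau are d-separated given {beta, phi}.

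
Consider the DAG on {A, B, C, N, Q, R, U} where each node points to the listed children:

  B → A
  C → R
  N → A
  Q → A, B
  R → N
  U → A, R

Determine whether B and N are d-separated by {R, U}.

Yes — B and N are d-separated given {R, U}.

We examine all 4 paths between B and N:
  1. B ← Q → A ← N — Q:fork[open]; A:collider[blocks] ⇒ blocked
  2. B ← Q → A ← U → R → N — Q:fork[open]; A:collider[blocks]; U:fork[blocks]; R:chain[blocks] ⇒ blocked
  3. B → A ← N — A:collider[blocks] ⇒ blocked
  4. B → A ← U → R → N — A:collider[blocks]; U:fork[blocks]; R:chain[blocks] ⇒ blocked
All paths are blocked; B ⊥ N | {R, U} holds.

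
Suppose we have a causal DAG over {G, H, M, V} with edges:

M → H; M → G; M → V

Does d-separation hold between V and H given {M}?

Yes

Only one path connects V and H:
Path 1: V ← M → H
  M is a fork here and M is conditioned on, so the path is blocked at M.
Every path is blocked, so V and H are d-separated given {M}.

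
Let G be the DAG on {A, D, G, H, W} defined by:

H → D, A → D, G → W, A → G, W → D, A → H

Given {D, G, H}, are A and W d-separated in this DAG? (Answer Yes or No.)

3 paths connect A and W; each must be blocked for d-separation to hold:
Path 1: A → G → W
  G is a chain here and G is conditioned on, so the path is blocked at G.
Path 2: A → H → D ← W
  H is a chain here and H is conditioned on, so the path is blocked at H.
Path 3: A → D ← W
  D is a collider and D is conditioned on, which opens it — no node blocks this path, so it is active.
Since the path A → D ← W is active, A and W are not d-separated given {D, G, H}.

No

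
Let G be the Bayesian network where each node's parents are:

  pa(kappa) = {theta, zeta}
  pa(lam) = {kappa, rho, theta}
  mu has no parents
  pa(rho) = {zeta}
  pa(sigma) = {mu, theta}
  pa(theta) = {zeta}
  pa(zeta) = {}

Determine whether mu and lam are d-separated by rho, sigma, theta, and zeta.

Yes

There are 5 undirected paths between mu and lam; checking each against the conditioning set {rho, sigma, theta, zeta}:
  1. mu → sigma ← theta ← zeta → kappa → lam — sigma:collider[open]; theta:chain[blocks]; zeta:fork[blocks]; kappa:chain[open] ⇒ blocked
  2. mu → sigma ← theta ← zeta → rho → lam — sigma:collider[open]; theta:chain[blocks]; zeta:fork[blocks]; rho:chain[blocks] ⇒ blocked
  3. mu → sigma ← theta → lam — sigma:collider[open]; theta:fork[blocks] ⇒ blocked
  4. mu → sigma ← theta → kappa ← zeta → rho → lam — sigma:collider[open]; theta:fork[blocks]; kappa:collider[blocks]; zeta:fork[blocks]; rho:chain[blocks] ⇒ blocked
  5. mu → sigma ← theta → kappa → lam — sigma:collider[open]; theta:fork[blocks]; kappa:chain[open] ⇒ blocked
Every path is blocked, so mu and lam are d-separated given {rho, sigma, theta, zeta}.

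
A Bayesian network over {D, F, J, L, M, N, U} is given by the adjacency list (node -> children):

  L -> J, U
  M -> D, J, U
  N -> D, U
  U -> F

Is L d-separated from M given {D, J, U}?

There are 3 undirected paths between L and M; checking each against the conditioning set {D, J, U}:
  1. L → J ← M — J:collider[open] ⇒ active
  2. L → U ← N → D ← M — U:collider[open]; N:fork[open]; D:collider[open] ⇒ active
  3. L → U ← M — U:collider[open] ⇒ active
Because an active path exists, L and M are not d-separated.

No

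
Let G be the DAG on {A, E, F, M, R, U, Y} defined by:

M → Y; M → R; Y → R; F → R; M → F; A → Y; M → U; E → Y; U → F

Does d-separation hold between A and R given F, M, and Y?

We examine all 4 paths between A and R:
Path 1: A → Y → R
  Y is a chain here and Y is conditioned on, so the path is blocked at Y.
Path 2: A → Y ← M → F → R
  M is a fork here and M is conditioned on, so the path is blocked at M.
Path 3: A → Y ← M → R
  M is a fork here and M is conditioned on, so the path is blocked at M.
Path 4: A → Y ← M → U → F → R
  M is a fork here and M is conditioned on, so the path is blocked at M.
All paths are blocked; A ⊥ R | {F, M, Y} holds.

Yes — A and R are d-separated given {F, M, Y}.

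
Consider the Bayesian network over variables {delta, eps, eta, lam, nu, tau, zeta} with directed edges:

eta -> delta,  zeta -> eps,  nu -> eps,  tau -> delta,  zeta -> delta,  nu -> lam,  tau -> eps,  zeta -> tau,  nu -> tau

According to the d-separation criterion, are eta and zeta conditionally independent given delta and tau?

Enumerating the 4 paths from eta to zeta and testing each for blocking by {delta, tau}:
  1. eta → delta ← tau ← nu → eps ← zeta — delta:collider[open]; tau:chain[blocks]; nu:fork[open]; eps:collider[blocks] ⇒ blocked
  2. eta → delta ← tau → eps ← zeta — delta:collider[open]; tau:fork[blocks]; eps:collider[blocks] ⇒ blocked
  3. eta → delta ← tau ← zeta — delta:collider[open]; tau:chain[blocks] ⇒ blocked
  4. eta → delta ← zeta — delta:collider[open] ⇒ active
At least one path is unblocked, so d-separation fails.

No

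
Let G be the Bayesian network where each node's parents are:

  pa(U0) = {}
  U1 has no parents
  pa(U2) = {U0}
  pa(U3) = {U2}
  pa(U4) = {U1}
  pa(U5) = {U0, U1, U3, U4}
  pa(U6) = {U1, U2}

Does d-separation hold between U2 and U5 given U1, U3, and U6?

No

We examine all 4 paths between U2 and U5:
Path 1: U2 ← U0 → U5
  U0 is a fork and U0 is not conditioned on — no node blocks this path, so it is active.
Path 2: U2 → U3 → U5
  U3 is a chain here and U3 is conditioned on, so the path is blocked at U3.
Path 3: U2 → U6 ← U1 → U4 → U5
  U1 is a fork here and U1 is conditioned on, so the path is blocked at U1.
Path 4: U2 → U6 ← U1 → U5
  U1 is a fork here and U1 is conditioned on, so the path is blocked at U1.
Because an active path exists, U2 and U5 are not d-separated.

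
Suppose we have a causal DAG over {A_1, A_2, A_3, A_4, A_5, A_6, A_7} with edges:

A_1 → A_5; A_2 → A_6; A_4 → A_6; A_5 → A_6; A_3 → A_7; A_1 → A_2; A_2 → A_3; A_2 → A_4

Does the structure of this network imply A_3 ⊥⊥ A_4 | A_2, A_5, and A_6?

3 paths connect A_3 and A_4; each must be blocked for d-separation to hold:
  1. A_3 ← A_2 ← A_1 → A_5 → A_6 ← A_4 — A_2:chain[blocks]; A_1:fork[open]; A_5:chain[blocks]; A_6:collider[open] ⇒ blocked
  2. A_3 ← A_2 → A_6 ← A_4 — A_2:fork[blocks]; A_6:collider[open] ⇒ blocked
  3. A_3 ← A_2 → A_4 — A_2:fork[blocks] ⇒ blocked
Since every path is blocked, d-separation holds.

Yes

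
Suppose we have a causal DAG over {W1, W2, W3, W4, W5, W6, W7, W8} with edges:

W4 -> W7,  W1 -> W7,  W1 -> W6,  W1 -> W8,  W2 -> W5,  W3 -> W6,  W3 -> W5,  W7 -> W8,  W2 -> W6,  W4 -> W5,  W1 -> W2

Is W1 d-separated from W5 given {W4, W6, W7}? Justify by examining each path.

No

There are 6 undirected paths between W1 and W5; checking each against the conditioning set {W4, W6, W7}:
Path 1: W1 → W7 ← W4 → W5
  W4 is a fork here and W4 is conditioned on, so the path is blocked at W4.
Path 2: W1 → W2 → W5
  W2 is a chain and W2 is not conditioned on — no node blocks this path, so it is active.
Path 3: W1 → W2 → W6 ← W3 → W5
  W2 is a chain and W2 is not conditioned on; W6 is a collider and W6 is conditioned on, which opens it; W3 is a fork and W3 is not conditioned on — no node blocks this path, so it is active.
Path 4: W1 → W6 ← W3 → W5
  W6 is a collider and W6 is conditioned on, which opens it; W3 is a fork and W3 is not conditioned on — no node blocks this path, so it is active.
Path 5: W1 → W6 ← W2 → W5
  W6 is a collider and W6 is conditioned on, which opens it; W2 is a fork and W2 is not conditioned on — no node blocks this path, so it is active.
Path 6: W1 → W8 ← W7 ← W4 → W5
  W8 is a collider here and neither W8 nor any of its descendants is conditioned on, so the collider stays closed — the path is blocked at W8.
Since the path W1 → W2 → W5 is active, W1 and W5 are not d-separated given {W4, W6, W7}.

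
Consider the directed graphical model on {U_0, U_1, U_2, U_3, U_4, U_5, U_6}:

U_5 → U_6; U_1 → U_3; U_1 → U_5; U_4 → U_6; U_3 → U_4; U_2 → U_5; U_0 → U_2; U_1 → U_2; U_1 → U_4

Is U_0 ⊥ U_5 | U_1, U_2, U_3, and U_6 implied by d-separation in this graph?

Enumerating the 4 paths from U_0 to U_5 and testing each for blocking by {U_1, U_2, U_3, U_6}:
Path 1: U_0 → U_2 → U_5
  U_2 is a chain here and U_2 is conditioned on, so the path is blocked at U_2.
Path 2: U_0 → U_2 ← U_1 → U_5
  U_1 is a fork here and U_1 is conditioned on, so the path is blocked at U_1.
Path 3: U_0 → U_2 ← U_1 → U_3 → U_4 → U_6 ← U_5
  U_1 is a fork here and U_1 is conditioned on, so the path is blocked at U_1.
Path 4: U_0 → U_2 ← U_1 → U_4 → U_6 ← U_5
  U_1 is a fork here and U_1 is conditioned on, so the path is blocked at U_1.
All paths are blocked; U_0 ⊥ U_5 | {U_1, U_2, U_3, U_6} holds.

Yes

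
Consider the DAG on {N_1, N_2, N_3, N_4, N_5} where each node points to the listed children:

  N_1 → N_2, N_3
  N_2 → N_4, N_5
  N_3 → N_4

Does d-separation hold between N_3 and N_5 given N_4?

There are 2 undirected paths between N_3 and N_5; checking each against the conditioning set {N_4}:
  1. N_3 ← N_1 → N_2 → N_5 — N_1:fork[open]; N_2:chain[open] ⇒ active
  2. N_3 → N_4 ← N_2 → N_5 — N_4:collider[open]; N_2:fork[open] ⇒ active
Because an active path exists, N_3 and N_5 are not d-separated.

No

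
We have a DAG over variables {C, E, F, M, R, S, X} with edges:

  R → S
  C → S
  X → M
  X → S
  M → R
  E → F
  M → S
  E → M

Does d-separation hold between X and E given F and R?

No — X and E are not d-separated given {F, R}.

3 paths connect X and E; each must be blocked for d-separation to hold:
  1. X → M ← E — M:collider[open] ⇒ active
  2. X → S ← M ← E — S:collider[blocks]; M:chain[open] ⇒ blocked
  3. X → S ← R ← M ← E — S:collider[blocks]; R:chain[blocks]; M:chain[open] ⇒ blocked
At least one path is unblocked, so d-separation fails.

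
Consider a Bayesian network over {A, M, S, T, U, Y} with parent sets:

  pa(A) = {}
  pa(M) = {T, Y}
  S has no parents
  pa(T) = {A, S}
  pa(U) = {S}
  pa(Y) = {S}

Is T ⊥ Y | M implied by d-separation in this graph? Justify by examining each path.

No — T and Y are not d-separated given {M}.

There are 2 undirected paths between T and Y; checking each against the conditioning set {M}:
  1. T ← S → Y — S:fork[open] ⇒ active
  2. T → M ← Y — M:collider[open] ⇒ active
Since the path T ← S → Y is active, T and Y are not d-separated given {M}.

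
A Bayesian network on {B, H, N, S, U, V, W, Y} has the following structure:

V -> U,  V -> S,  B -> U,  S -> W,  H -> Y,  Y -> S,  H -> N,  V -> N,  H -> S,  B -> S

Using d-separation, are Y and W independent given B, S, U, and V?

Yes

Enumerating the 4 paths from Y to W and testing each for blocking by {B, S, U, V}:
  1. Y ← H → N ← V → S → W — H:fork[open]; N:collider[blocks]; V:fork[blocks]; S:chain[blocks] ⇒ blocked
  2. Y ← H → N ← V → U ← B → S → W — H:fork[open]; N:collider[blocks]; V:fork[blocks]; U:collider[open]; B:fork[blocks]; S:chain[blocks] ⇒ blocked
  3. Y ← H → S → W — H:fork[open]; S:chain[blocks] ⇒ blocked
  4. Y → S → W — S:chain[blocks] ⇒ blocked
Every path is blocked, so Y and W are d-separated given {B, S, U, V}.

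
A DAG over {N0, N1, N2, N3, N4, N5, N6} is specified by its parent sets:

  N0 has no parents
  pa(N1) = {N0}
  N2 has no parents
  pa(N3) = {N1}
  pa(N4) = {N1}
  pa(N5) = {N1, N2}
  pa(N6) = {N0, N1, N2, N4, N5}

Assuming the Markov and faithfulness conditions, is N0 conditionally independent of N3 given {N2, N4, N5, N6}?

No

Enumerating the 5 paths from N0 to N3 and testing each for blocking by {N2, N4, N5, N6}:
  1. N0 → N1 → N3 — N1:chain[open] ⇒ active
  2. N0 → N6 ← N1 → N3 — N6:collider[open]; N1:fork[open] ⇒ active
  3. N0 → N6 ← N2 → N5 ← N1 → N3 — N6:collider[open]; N2:fork[blocks]; N5:collider[open]; N1:fork[open] ⇒ blocked
  4. N0 → N6 ← N5 ← N1 → N3 — N6:collider[open]; N5:chain[blocks]; N1:fork[open] ⇒ blocked
  5. N0 → N6 ← N4 ← N1 → N3 — N6:collider[open]; N4:chain[blocks]; N1:fork[open] ⇒ blocked
Since the path N0 → N1 → N3 is active, N0 and N3 are not d-separated given {N2, N4, N5, N6}.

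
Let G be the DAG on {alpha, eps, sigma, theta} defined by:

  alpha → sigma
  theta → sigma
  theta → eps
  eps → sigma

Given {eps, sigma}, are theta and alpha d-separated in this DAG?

Enumerating the 2 paths from theta to alpha and testing each for blocking by {eps, sigma}:
Path 1: theta → eps → sigma ← alpha
  eps is a chain here and eps is conditioned on, so the path is blocked at eps.
Path 2: theta → sigma ← alpha
  sigma is a collider and sigma is conditioned on, which opens it — no node blocks this path, so it is active.
At least one path is unblocked, so d-separation fails.

No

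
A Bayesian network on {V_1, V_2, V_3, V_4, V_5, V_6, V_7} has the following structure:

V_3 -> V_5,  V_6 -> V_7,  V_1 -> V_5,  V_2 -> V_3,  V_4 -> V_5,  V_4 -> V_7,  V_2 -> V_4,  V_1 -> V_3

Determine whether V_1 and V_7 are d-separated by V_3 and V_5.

No

There are 4 undirected paths between V_1 and V_7; checking each against the conditioning set {V_3, V_5}:
Path 1: V_1 → V_3 ← V_2 → V_4 → V_7
  V_3 is a collider and V_3 is conditioned on, which opens it; V_2 is a fork and V_2 is not conditioned on; V_4 is a chain and V_4 is not conditioned on — no node blocks this path, so it is active.
Path 2: V_1 → V_3 → V_5 ← V_4 → V_7
  V_3 is a chain here and V_3 is conditioned on, so the path is blocked at V_3.
Path 3: V_1 → V_5 ← V_3 ← V_2 → V_4 → V_7
  V_3 is a chain here and V_3 is conditioned on, so the path is blocked at V_3.
Path 4: V_1 → V_5 ← V_4 → V_7
  V_5 is a collider and V_5 is conditioned on, which opens it; V_4 is a fork and V_4 is not conditioned on — no node blocks this path, so it is active.
At least one path is unblocked, so d-separation fails.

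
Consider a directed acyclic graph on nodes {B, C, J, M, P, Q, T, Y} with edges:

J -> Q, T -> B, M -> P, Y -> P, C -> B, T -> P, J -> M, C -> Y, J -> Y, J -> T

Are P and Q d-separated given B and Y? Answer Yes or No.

Enumerating the 5 paths from P to Q and testing each for blocking by {B, Y}:
Path 1: P ← Y ← C → B ← T ← J → Q
  Y is a chain here and Y is conditioned on, so the path is blocked at Y.
Path 2: P ← Y ← J → Q
  Y is a chain here and Y is conditioned on, so the path is blocked at Y.
Path 3: P ← M ← J → Q
  M is a chain and M is not conditioned on; J is a fork and J is not conditioned on — no node blocks this path, so it is active.
Path 4: P ← T → B ← C → Y ← J → Q
  T is a fork and T is not conditioned on; B is a collider and B is conditioned on, which opens it; C is a fork and C is not conditioned on; Y is a collider and Y is conditioned on, which opens it; J is a fork and J is not conditioned on — no node blocks this path, so it is active.
Path 5: P ← T ← J → Q
  T is a chain and T is not conditioned on; J is a fork and J is not conditioned on — no node blocks this path, so it is active.
Because an active path exists, P and Q are not d-separated.

No — P and Q are not d-separated given {B, Y}.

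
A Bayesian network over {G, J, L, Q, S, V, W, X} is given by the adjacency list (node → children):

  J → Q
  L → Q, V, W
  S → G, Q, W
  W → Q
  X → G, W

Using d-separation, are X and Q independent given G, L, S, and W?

6 paths connect X and Q; each must be blocked for d-separation to hold:
Path 1: X → W ← S → Q
  S is a fork here and S is conditioned on, so the path is blocked at S.
Path 2: X → W ← L → Q
  L is a fork here and L is conditioned on, so the path is blocked at L.
Path 3: X → W → Q
  W is a chain here and W is conditioned on, so the path is blocked at W.
Path 4: X → G ← S → W ← L → Q
  S is a fork here and S is conditioned on, so the path is blocked at S.
Path 5: X → G ← S → W → Q
  S is a fork here and S is conditioned on, so the path is blocked at S.
Path 6: X → G ← S → Q
  S is a fork here and S is conditioned on, so the path is blocked at S.
Every path is blocked, so X and Q are d-separated given {G, L, S, W}.

Yes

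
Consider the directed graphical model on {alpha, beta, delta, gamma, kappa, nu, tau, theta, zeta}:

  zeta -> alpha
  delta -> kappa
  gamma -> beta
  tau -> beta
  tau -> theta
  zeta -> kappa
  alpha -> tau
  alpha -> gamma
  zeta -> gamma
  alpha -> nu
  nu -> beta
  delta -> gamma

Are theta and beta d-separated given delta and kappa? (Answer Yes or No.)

No

There are 5 undirected paths between theta and beta; checking each against the conditioning set {delta, kappa}:
Path 1: theta ← tau ← alpha → nu → beta
  tau is a chain and tau is not conditioned on; alpha is a fork and alpha is not conditioned on; nu is a chain and nu is not conditioned on — no node blocks this path, so it is active.
Path 2: theta ← tau ← alpha ← zeta → kappa ← delta → gamma → beta
  delta is a fork here and delta is conditioned on, so the path is blocked at delta.
Path 3: theta ← tau ← alpha ← zeta → gamma → beta
  tau is a chain and tau is not conditioned on; alpha is a chain and alpha is not conditioned on; zeta is a fork and zeta is not conditioned on; gamma is a chain and gamma is not conditioned on — no node blocks this path, so it is active.
Path 4: theta ← tau ← alpha → gamma → beta
  tau is a chain and tau is not conditioned on; alpha is a fork and alpha is not conditioned on; gamma is a chain and gamma is not conditioned on — no node blocks this path, so it is active.
Path 5: theta ← tau → beta
  tau is a fork and tau is not conditioned on — no node blocks this path, so it is active.
Because an active path exists, theta and beta are not d-separated.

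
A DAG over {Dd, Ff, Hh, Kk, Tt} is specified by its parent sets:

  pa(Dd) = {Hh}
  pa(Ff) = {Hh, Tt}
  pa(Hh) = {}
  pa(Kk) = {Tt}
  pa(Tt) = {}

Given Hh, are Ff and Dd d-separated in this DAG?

Yes

The only undirected path from Ff to Dd is:
Path 1: Ff ← Hh → Dd
  Hh is a fork here and Hh is conditioned on, so the path is blocked at Hh.
Every path is blocked, so Ff and Dd are d-separated given {Hh}.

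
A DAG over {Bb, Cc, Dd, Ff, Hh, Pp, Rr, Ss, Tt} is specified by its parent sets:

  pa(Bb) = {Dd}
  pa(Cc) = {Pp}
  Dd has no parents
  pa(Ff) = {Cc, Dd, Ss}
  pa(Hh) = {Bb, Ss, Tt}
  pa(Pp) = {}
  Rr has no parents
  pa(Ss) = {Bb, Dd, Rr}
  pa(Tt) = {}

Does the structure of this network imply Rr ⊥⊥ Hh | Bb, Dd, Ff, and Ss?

4 paths connect Rr and Hh; each must be blocked for d-separation to hold:
Path 1: Rr → Ss → Ff ← Dd → Bb → Hh
  Ss is a chain here and Ss is conditioned on, so the path is blocked at Ss.
Path 2: Rr → Ss ← Dd → Bb → Hh
  Dd is a fork here and Dd is conditioned on, so the path is blocked at Dd.
Path 3: Rr → Ss → Hh
  Ss is a chain here and Ss is conditioned on, so the path is blocked at Ss.
Path 4: Rr → Ss ← Bb → Hh
  Bb is a fork here and Bb is conditioned on, so the path is blocked at Bb.
Since every path is blocked, d-separation holds.

Yes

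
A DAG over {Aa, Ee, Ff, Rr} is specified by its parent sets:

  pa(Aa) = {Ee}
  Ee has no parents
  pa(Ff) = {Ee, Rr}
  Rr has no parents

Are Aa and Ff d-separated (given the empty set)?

There is one path between Aa and Ff:
Path 1: Aa ← Ee → Ff
  Ee is a fork and Ee is not conditioned on — no node blocks this path, so it is active.
At least one path is unblocked, so d-separation fails.

No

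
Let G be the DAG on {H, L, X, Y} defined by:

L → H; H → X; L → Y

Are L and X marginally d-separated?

There is one path between L and X:
Path 1: L → H → X
  H is a chain and H is not conditioned on — no node blocks this path, so it is active.
Because an active path exists, L and X are not d-separated.

No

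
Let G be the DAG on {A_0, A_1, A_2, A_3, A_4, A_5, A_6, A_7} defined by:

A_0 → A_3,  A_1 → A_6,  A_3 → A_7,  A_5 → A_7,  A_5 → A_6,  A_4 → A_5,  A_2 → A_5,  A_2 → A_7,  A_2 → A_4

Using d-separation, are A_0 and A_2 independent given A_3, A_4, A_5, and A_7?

Enumerating the 3 paths from A_0 to A_2 and testing each for blocking by {A_3, A_4, A_5, A_7}:
  1. A_0 → A_3 → A_7 ← A_2 — A_3:chain[blocks]; A_7:collider[open] ⇒ blocked
  2. A_0 → A_3 → A_7 ← A_5 ← A_4 ← A_2 — A_3:chain[blocks]; A_7:collider[open]; A_5:chain[blocks]; A_4:chain[blocks] ⇒ blocked
  3. A_0 → A_3 → A_7 ← A_5 ← A_2 — A_3:chain[blocks]; A_7:collider[open]; A_5:chain[blocks] ⇒ blocked
Since every path is blocked, d-separation holds.

Yes — A_0 and A_2 are d-separated given {A_3, A_4, A_5, A_7}.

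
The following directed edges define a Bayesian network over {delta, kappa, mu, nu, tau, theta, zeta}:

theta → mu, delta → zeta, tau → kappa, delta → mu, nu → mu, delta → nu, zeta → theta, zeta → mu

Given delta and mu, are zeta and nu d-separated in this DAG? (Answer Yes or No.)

No — zeta and nu are not d-separated given {delta, mu}.

There are 6 undirected paths between zeta and nu; checking each against the conditioning set {delta, mu}:
Path 1: zeta → theta → mu ← nu
  theta is a chain and theta is not conditioned on; mu is a collider and mu is conditioned on, which opens it — no node blocks this path, so it is active.
Path 2: zeta → theta → mu ← delta → nu
  delta is a fork here and delta is conditioned on, so the path is blocked at delta.
Path 3: zeta ← delta → nu
  delta is a fork here and delta is conditioned on, so the path is blocked at delta.
Path 4: zeta ← delta → mu ← nu
  delta is a fork here and delta is conditioned on, so the path is blocked at delta.
Path 5: zeta → mu ← nu
  mu is a collider and mu is conditioned on, which opens it — no node blocks this path, so it is active.
Path 6: zeta → mu ← delta → nu
  delta is a fork here and delta is conditioned on, so the path is blocked at delta.
At least one path is unblocked, so d-separation fails.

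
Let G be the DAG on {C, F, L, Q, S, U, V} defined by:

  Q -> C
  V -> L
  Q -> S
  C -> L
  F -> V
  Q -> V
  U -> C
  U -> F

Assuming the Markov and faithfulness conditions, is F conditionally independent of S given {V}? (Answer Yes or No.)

We examine all 4 paths between F and S:
Path 1: F → V ← Q → S
  V is a collider and V is conditioned on, which opens it; Q is a fork and Q is not conditioned on — no node blocks this path, so it is active.
Path 2: F → V → L ← C ← Q → S
  V is a chain here and V is conditioned on, so the path is blocked at V.
Path 3: F ← U → C ← Q → S
  C is a collider here and neither C nor any of its descendants is conditioned on, so the collider stays closed — the path is blocked at C.
Path 4: F ← U → C → L ← V ← Q → S
  L is a collider here and neither L nor any of its descendants is conditioned on, so the collider stays closed — the path is blocked at L.
Because an active path exists, F and S are not d-separated.

No — F and S are not d-separated given {V}.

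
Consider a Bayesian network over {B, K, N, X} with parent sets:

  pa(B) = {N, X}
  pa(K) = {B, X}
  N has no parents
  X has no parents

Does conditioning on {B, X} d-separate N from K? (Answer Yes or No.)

Enumerating the 2 paths from N to K and testing each for blocking by {B, X}:
  1. N → B ← X → K — B:collider[open]; X:fork[blocks] ⇒ blocked
  2. N → B → K — B:chain[blocks] ⇒ blocked
Every path is blocked, so N and K are d-separated given {B, X}.

Yes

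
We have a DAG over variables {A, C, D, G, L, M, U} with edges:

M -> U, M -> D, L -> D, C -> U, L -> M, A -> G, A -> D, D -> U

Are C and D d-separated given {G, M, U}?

3 paths connect C and D; each must be blocked for d-separation to hold:
  1. C → U ← M ← L → D — U:collider[open]; M:chain[blocks]; L:fork[open] ⇒ blocked
  2. C → U ← M → D — U:collider[open]; M:fork[blocks] ⇒ blocked
  3. C → U ← D — U:collider[open] ⇒ active
Because an active path exists, C and D are not d-separated.

No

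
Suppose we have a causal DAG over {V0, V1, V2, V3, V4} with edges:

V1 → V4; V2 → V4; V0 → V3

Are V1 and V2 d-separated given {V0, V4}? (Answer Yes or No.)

Only one path connects V1 and V2:
Path 1: V1 → V4 ← V2
  V4 is a collider and V4 is conditioned on, which opens it — no node blocks this path, so it is active.
At least one path is unblocked, so d-separation fails.

No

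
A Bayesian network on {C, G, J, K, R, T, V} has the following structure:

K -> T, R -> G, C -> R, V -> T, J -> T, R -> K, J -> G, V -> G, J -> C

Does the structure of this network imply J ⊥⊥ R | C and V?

Yes

There are 5 undirected paths between J and R; checking each against the conditioning set {C, V}:
  1. J → C → R — C:chain[blocks] ⇒ blocked
  2. J → T ← K ← R — T:collider[blocks]; K:chain[open] ⇒ blocked
  3. J → T ← V → G ← R — T:collider[blocks]; V:fork[blocks]; G:collider[blocks] ⇒ blocked
  4. J → G ← R — G:collider[blocks] ⇒ blocked
  5. J → G ← V → T ← K ← R — G:collider[blocks]; V:fork[blocks]; T:collider[blocks]; K:chain[open] ⇒ blocked
Since every path is blocked, d-separation holds.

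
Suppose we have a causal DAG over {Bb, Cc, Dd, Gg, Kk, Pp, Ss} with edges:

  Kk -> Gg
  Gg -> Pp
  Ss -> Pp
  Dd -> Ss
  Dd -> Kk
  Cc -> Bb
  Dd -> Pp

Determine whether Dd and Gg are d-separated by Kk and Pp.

There are 3 undirected paths between Dd and Gg; checking each against the conditioning set {Kk, Pp}:
Path 1: Dd → Kk → Gg
  Kk is a chain here and Kk is conditioned on, so the path is blocked at Kk.
Path 2: Dd → Pp ← Gg
  Pp is a collider and Pp is conditioned on, which opens it — no node blocks this path, so it is active.
Path 3: Dd → Ss → Pp ← Gg
  Ss is a chain and Ss is not conditioned on; Pp is a collider and Pp is conditioned on, which opens it — no node blocks this path, so it is active.
Since the path Dd → Pp ← Gg is active, Dd and Gg are not d-separated given {Kk, Pp}.

No — Dd and Gg are not d-separated given {Kk, Pp}.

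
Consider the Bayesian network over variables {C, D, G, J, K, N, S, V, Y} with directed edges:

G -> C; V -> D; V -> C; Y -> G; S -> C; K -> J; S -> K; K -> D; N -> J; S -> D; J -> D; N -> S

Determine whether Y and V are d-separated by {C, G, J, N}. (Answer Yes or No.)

We examine all 6 paths between Y and V:
Path 1: Y → G → C ← S → K → J → D ← V
  G is a chain here and G is conditioned on, so the path is blocked at G.
Path 2: Y → G → C ← S → K → D ← V
  G is a chain here and G is conditioned on, so the path is blocked at G.
Path 3: Y → G → C ← S ← N → J ← K → D ← V
  G is a chain here and G is conditioned on, so the path is blocked at G.
Path 4: Y → G → C ← S ← N → J → D ← V
  G is a chain here and G is conditioned on, so the path is blocked at G.
Path 5: Y → G → C ← S → D ← V
  G is a chain here and G is conditioned on, so the path is blocked at G.
Path 6: Y → G → C ← V
  G is a chain here and G is conditioned on, so the path is blocked at G.
All paths are blocked; Y ⊥ V | {C, G, J, N} holds.

Yes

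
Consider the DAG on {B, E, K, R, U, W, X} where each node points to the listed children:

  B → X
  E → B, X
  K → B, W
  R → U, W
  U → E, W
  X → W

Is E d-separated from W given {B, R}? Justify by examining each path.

No

Enumerating the 6 paths from E to W and testing each for blocking by {B, R}:
Path 1: E → X ← B ← K → W
  X is a collider here and neither X nor any of its descendants is conditioned on, so the collider stays closed — the path is blocked at X.
Path 2: E → X → W
  X is a chain and X is not conditioned on — no node blocks this path, so it is active.
Path 3: E → B → X → W
  B is a chain here and B is conditioned on, so the path is blocked at B.
Path 4: E → B ← K → W
  B is a collider and B is conditioned on, which opens it; K is a fork and K is not conditioned on — no node blocks this path, so it is active.
Path 5: E ← U ← R → W
  R is a fork here and R is conditioned on, so the path is blocked at R.
Path 6: E ← U → W
  U is a fork and U is not conditioned on — no node blocks this path, so it is active.
Since the path E → X → W is active, E and W are not d-separated given {B, R}.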